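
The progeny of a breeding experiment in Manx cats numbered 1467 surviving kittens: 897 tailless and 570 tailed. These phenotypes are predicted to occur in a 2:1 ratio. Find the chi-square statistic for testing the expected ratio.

Total ratio parts = 3. Expected numbers out of 1467:
  tailless: 1467 × 2/3 = 978
  tailed: 1467 × 1/3 = 489
χ² = Σ (O − E)² / E
  tailless: (897 − 978)² / 978 = 6.7086
  tailed: (570 − 489)² / 489 = 13.4172
χ² = 6.7086 + 13.4172 = 20.1258 ≈ 20.126

20.126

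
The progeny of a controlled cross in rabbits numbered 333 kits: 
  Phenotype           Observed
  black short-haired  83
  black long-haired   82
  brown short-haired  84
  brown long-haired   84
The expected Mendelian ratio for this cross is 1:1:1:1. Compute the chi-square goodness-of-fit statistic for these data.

Under the 1:1:1:1 hypothesis (Σ ratio = 4, N = 333):
  black short-haired: 333 × 1/4 = 83.25
  black long-haired: 333 × 1/4 = 83.25
  brown short-haired: 333 × 1/4 = 83.25
  brown long-haired: 333 × 1/4 = 83.25
χ² = Σ (O − E)² / E
  black short-haired: (83 − 83.25)² / 83.25 = 0.0008
  black long-haired: (82 − 83.25)² / 83.25 = 0.0188
  brown short-haired: (84 − 83.25)² / 83.25 = 0.0068
  brown long-haired: (84 − 83.25)² / 83.25 = 0.0068
χ² = 0.0008 + 0.0188 + 0.0068 + 0.0068 = 0.0332 ≈ 0.033

0.033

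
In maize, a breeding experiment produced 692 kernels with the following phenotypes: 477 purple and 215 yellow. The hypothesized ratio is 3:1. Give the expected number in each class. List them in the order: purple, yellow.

519, 173

Total ratio parts = 4. Expected numbers out of 692:
  purple: 692 × 3/4 = 519
  yellow: 692 × 1/4 = 173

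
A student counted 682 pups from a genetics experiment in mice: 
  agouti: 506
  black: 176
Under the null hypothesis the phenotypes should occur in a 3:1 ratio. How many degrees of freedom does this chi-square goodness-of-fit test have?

1

A goodness-of-fit test with 2 phenotype classes has df = 2 − 1 = 1.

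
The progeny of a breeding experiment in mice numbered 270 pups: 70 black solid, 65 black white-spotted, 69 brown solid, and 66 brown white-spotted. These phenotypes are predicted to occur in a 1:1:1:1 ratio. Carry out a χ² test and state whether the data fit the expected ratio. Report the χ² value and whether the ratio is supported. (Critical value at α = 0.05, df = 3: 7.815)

The 1:1:1:1 ratio has 4 parts, so with N = 270 the expected counts are:
  black solid: 270 × 1/4 = 67.5
  black white-spotted: 270 × 1/4 = 67.5
  brown solid: 270 × 1/4 = 67.5
  brown white-spotted: 270 × 1/4 = 67.5
χ² = Σ (O − E)² / E
  black solid: (70 − 67.5)² / 67.5 = 0.0926
  black white-spotted: (65 − 67.5)² / 67.5 = 0.0926
  brown solid: (69 − 67.5)² / 67.5 = 0.0333
  brown white-spotted: (66 − 67.5)² / 67.5 = 0.0333
χ² = 0.0926 + 0.0926 + 0.0333 + 0.0333 = 0.2518 ≈ 0.252
Degrees of freedom = 4 − 1 = 3; critical value at α = 0.05 is 7.815.
Since 0.252 < 7.815, we fail to reject the null hypothesis — the data are consistent with the 1:1:1:1 ratio.

0.252; consistent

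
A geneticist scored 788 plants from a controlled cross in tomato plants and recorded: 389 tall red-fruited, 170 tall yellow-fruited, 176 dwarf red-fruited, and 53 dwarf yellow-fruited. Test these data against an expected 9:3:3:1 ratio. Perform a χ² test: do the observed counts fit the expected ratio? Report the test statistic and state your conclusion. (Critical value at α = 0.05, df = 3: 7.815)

The 9:3:3:1 ratio has 16 parts, so with N = 788 the expected counts are:
  tall red-fruited: 788 × 9/16 = 443.25
  tall yellow-fruited: 788 × 3/16 = 147.75
  dwarf red-fruited: 788 × 3/16 = 147.75
  dwarf yellow-fruited: 788 × 1/16 = 49.25
χ² = Σ (O − E)² / E
  tall red-fruited: (389 − 443.25)² / 443.25 = 6.6397
  tall yellow-fruited: (170 − 147.75)² / 147.75 = 3.3507
  dwarf red-fruited: (176 − 147.75)² / 147.75 = 5.4014
  dwarf yellow-fruited: (53 − 49.25)² / 49.25 = 0.2855
χ² = 6.6397 + 3.3507 + 5.4014 + 0.2855 = 15.6773 ≈ 15.677
Degrees of freedom = 4 − 1 = 3; critical value at α = 0.05 is 7.815.
Since 15.677 > 7.815, we reject the null hypothesis — the data do not fit the 9:3:3:1 ratio.

15.677; not consistent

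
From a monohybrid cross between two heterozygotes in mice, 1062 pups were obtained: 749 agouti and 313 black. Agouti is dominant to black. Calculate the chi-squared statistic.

11.331

For a monohybrid cross between heterozygotes with complete dominance, the expected phenotypic ratio is 3:1.
The 3:1 ratio has 4 parts, so with N = 1062 the expected counts are:
  agouti: 1062 × 3/4 = 796.5
  black: 1062 × 1/4 = 265.5
χ² = Σ (O − E)² / E
  agouti: (749 − 796.5)² / 796.5 = 2.8327
  black: (313 − 265.5)² / 265.5 = 8.4981
χ² = 2.8327 + 8.4981 = 11.3308 ≈ 11.331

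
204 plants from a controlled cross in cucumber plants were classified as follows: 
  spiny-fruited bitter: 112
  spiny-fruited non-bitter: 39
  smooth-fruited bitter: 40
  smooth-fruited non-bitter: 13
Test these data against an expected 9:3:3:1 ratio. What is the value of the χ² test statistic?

0.166

Total ratio parts = 16. Expected numbers out of 204:
  spiny-fruited bitter: 204 × 9/16 = 114.75
  spiny-fruited non-bitter: 204 × 3/16 = 38.25
  smooth-fruited bitter: 204 × 3/16 = 38.25
  smooth-fruited non-bitter: 204 × 1/16 = 12.75
χ² = Σ (O − E)² / E
  spiny-fruited bitter: (112 − 114.75)² / 114.75 = 0.0659
  spiny-fruited non-bitter: (39 − 38.25)² / 38.25 = 0.0147
  smooth-fruited bitter: (40 − 38.25)² / 38.25 = 0.0801
  smooth-fruited non-bitter: (13 − 12.75)² / 12.75 = 0.0049
χ² = 0.0659 + 0.0147 + 0.0801 + 0.0049 = 0.1656 ≈ 0.166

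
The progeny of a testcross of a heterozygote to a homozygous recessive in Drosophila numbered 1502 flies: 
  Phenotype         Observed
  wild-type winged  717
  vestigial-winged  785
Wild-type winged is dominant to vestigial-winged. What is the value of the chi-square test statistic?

A testcross of a heterozygote (Aa × aa) gives a 1:1 phenotypic ratio.
The 1:1 ratio has 2 parts, so with N = 1502 the expected counts are:
  wild-type winged: 1502 × 1/2 = 751
  vestigial-winged: 1502 × 1/2 = 751
χ² = Σ (O − E)² / E
  wild-type winged: (717 − 751)² / 751 = 1.5393
  vestigial-winged: (785 − 751)² / 751 = 1.5393
χ² = 1.5393 + 1.5393 = 3.0786 ≈ 3.079

3.079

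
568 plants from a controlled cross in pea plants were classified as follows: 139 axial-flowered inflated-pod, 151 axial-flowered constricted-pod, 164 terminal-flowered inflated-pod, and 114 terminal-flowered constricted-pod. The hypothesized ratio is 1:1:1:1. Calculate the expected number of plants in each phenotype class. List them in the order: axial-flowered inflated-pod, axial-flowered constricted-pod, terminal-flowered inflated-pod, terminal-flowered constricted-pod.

Total ratio parts = 4. Expected numbers out of 568:
  axial-flowered inflated-pod: 568 × 1/4 = 142
  axial-flowered constricted-pod: 568 × 1/4 = 142
  terminal-flowered inflated-pod: 568 × 1/4 = 142
  terminal-flowered constricted-pod: 568 × 1/4 = 142

142, 142, 142, 142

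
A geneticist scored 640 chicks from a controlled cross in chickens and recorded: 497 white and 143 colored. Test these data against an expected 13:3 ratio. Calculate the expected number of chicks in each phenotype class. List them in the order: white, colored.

520, 120

Expected counts for N = 640 under a 13:3 ratio (total parts = 16):
  white: 640 × 13/16 = 520
  colored: 640 × 3/16 = 120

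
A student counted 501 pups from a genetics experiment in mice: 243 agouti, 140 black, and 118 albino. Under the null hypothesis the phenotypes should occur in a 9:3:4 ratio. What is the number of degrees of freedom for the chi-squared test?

2

A goodness-of-fit test with 3 phenotype classes has df = 3 − 1 = 2.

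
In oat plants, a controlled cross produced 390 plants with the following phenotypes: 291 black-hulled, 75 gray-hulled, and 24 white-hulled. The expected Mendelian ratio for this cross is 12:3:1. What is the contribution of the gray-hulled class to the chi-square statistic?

The 12:3:1 ratio has 16 parts, so with N = 390 the expected counts are:
  black-hulled: 390 × 12/16 = 292.5
  gray-hulled: 390 × 3/16 = 73.125
  white-hulled: 390 × 1/16 = 24.375
Contribution of gray-hulled: (75 − 73.125)² / 73.125 = 0.0481

0.048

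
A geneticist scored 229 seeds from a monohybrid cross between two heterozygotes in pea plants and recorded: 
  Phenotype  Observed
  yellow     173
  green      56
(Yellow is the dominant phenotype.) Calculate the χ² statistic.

0.036

For a monohybrid cross between heterozygotes with complete dominance, the expected phenotypic ratio is 3:1.
Under the 3:1 hypothesis (Σ ratio = 4, N = 229):
  yellow: 229 × 3/4 = 171.75
  green: 229 × 1/4 = 57.25
χ² = Σ (O − E)² / E
  yellow: (173 − 171.75)² / 171.75 = 0.0091
  green: (56 − 57.25)² / 57.25 = 0.0273
χ² = 0.0091 + 0.0273 = 0.0364 ≈ 0.036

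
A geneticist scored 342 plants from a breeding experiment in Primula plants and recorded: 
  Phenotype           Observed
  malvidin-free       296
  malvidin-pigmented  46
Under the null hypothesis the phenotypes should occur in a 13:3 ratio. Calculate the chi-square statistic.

6.305

The 13:3 ratio has 16 parts, so with N = 342 the expected counts are:
  malvidin-free: 342 × 13/16 = 277.875
  malvidin-pigmented: 342 × 3/16 = 64.125
χ² = Σ (O − E)² / E
  malvidin-free: (296 − 277.875)² / 277.875 = 1.1822
  malvidin-pigmented: (46 − 64.125)² / 64.125 = 5.1231
χ² = 1.1822 + 5.1231 = 6.3053 ≈ 6.305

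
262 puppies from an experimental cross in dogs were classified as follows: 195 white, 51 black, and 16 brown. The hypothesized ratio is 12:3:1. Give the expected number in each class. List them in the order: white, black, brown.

196.5, 49.125, 16.375

The 12:3:1 ratio has 16 parts, so with N = 262 the expected counts are:
  white: 262 × 12/16 = 196.5
  black: 262 × 3/16 = 49.125
  brown: 262 × 1/16 = 16.375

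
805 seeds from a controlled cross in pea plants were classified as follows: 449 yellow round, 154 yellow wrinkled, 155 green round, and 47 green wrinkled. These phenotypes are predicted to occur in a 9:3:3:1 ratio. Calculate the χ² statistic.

0.422

The 9:3:3:1 ratio has 16 parts, so with N = 805 the expected counts are:
  yellow round: 805 × 9/16 = 452.8125
  yellow wrinkled: 805 × 3/16 = 150.9375
  green round: 805 × 3/16 = 150.9375
  green wrinkled: 805 × 1/16 = 50.3125
χ² = Σ (O − E)² / E
  yellow round: (449 − 452.8125)² / 452.8125 = 0.0321
  yellow wrinkled: (154 − 150.9375)² / 150.9375 = 0.0621
  green round: (155 − 150.9375)² / 150.9375 = 0.1093
  green wrinkled: (47 − 50.3125)² / 50.3125 = 0.2181
χ² = 0.0321 + 0.0621 + 0.1093 + 0.2181 = 0.4216 ≈ 0.422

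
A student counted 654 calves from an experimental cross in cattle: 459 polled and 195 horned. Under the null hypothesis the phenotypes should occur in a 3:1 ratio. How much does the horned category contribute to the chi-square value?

The 3:1 ratio has 4 parts, so with N = 654 the expected counts are:
  polled: 654 × 3/4 = 490.5
  horned: 654 × 1/4 = 163.5
Contribution of horned: (195 − 163.5)² / 163.5 = 6.0688

6.069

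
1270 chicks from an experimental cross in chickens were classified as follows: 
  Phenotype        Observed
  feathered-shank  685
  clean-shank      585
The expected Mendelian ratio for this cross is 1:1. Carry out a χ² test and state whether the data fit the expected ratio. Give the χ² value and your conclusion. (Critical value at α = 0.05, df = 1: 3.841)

Total ratio parts = 2. Expected numbers out of 1270:
  feathered-shank: 1270 × 1/2 = 635
  clean-shank: 1270 × 1/2 = 635
χ² = Σ (O − E)² / E
  feathered-shank: (685 − 635)² / 635 = 3.9370
  clean-shank: (585 − 635)² / 635 = 3.9370
χ² = 3.9370 + 3.9370 = 7.874
Degrees of freedom = 2 − 1 = 1; critical value at α = 0.05 is 3.841.
Since 7.874 > 3.841, we reject the null hypothesis — the data do not fit the 1:1 ratio.

7.874; not consistent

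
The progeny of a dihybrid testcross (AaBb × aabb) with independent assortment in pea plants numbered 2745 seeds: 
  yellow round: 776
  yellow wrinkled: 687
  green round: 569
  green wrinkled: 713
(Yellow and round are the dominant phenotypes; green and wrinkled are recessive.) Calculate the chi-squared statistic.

A dihybrid testcross with independent assortment gives a 1:1:1:1 ratio.
The 1:1:1:1 ratio has 4 parts, so with N = 2745 the expected counts are:
  yellow round: 2745 × 1/4 = 686.25
  yellow wrinkled: 2745 × 1/4 = 686.25
  green round: 2745 × 1/4 = 686.25
  green wrinkled: 2745 × 1/4 = 686.25
χ² = Σ (O − E)² / E
  yellow round: (776 − 686.25)² / 686.25 = 11.7378
  yellow wrinkled: (687 − 686.25)² / 686.25 = 0.0008
  green round: (569 − 686.25)² / 686.25 = 20.0329
  green wrinkled: (713 − 686.25)² / 686.25 = 1.0427
χ² = 11.7378 + 0.0008 + 20.0329 + 1.0427 = 32.8142 ≈ 32.814

32.814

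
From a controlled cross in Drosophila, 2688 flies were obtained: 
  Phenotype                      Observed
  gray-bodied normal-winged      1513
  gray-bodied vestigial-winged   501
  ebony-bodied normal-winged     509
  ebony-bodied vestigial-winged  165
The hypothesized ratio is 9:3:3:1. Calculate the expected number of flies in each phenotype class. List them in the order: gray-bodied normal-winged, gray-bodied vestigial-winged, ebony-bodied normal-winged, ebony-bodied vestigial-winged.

Expected counts for N = 2688 under a 9:3:3:1 ratio (total parts = 16):
  gray-bodied normal-winged: 2688 × 9/16 = 1512
  gray-bodied vestigial-winged: 2688 × 3/16 = 504
  ebony-bodied normal-winged: 2688 × 3/16 = 504
  ebony-bodied vestigial-winged: 2688 × 1/16 = 168

1512, 504, 504, 168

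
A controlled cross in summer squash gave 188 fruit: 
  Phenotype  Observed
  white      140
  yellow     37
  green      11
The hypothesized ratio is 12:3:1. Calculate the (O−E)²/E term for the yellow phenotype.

0.087

Under the 12:3:1 hypothesis (Σ ratio = 16, N = 188):
  white: 188 × 12/16 = 141
  yellow: 188 × 3/16 = 35.25
  green: 188 × 1/16 = 11.75
Contribution of yellow: (37 − 35.25)² / 35.25 = 0.0869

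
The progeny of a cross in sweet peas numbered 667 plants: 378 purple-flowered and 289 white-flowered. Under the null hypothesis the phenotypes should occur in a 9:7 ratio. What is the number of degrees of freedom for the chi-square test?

A goodness-of-fit test with 2 phenotype classes has df = 2 − 1 = 1.

1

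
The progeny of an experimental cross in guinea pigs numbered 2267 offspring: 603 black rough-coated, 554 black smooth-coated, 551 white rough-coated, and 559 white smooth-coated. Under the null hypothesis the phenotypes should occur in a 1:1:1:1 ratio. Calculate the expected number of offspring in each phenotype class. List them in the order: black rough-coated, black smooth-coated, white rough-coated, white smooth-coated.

Under the 1:1:1:1 hypothesis (Σ ratio = 4, N = 2267):
  black rough-coated: 2267 × 1/4 = 566.75
  black smooth-coated: 2267 × 1/4 = 566.75
  white rough-coated: 2267 × 1/4 = 566.75
  white smooth-coated: 2267 × 1/4 = 566.75

566.75, 566.75, 566.75, 566.75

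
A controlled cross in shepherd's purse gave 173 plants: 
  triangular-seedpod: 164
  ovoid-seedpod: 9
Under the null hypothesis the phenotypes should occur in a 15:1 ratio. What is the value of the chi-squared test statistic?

0.324

Under the 15:1 hypothesis (Σ ratio = 16, N = 173):
  triangular-seedpod: 173 × 15/16 = 162.1875
  ovoid-seedpod: 173 × 1/16 = 10.8125
χ² = Σ (O − E)² / E
  triangular-seedpod: (164 − 162.1875)² / 162.1875 = 0.0203
  ovoid-seedpod: (9 − 10.8125)² / 10.8125 = 0.3038
χ² = 0.0203 + 0.3038 = 0.3241 ≈ 0.324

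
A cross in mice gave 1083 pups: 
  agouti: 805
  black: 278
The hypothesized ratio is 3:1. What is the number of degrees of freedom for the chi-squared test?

1

A goodness-of-fit test with 2 phenotype classes has df = 2 − 1 = 1.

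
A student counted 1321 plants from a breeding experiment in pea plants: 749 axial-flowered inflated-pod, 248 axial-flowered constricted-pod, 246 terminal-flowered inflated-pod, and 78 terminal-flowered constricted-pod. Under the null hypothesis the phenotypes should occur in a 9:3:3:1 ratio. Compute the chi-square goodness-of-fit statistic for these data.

0.311

The 9:3:3:1 ratio has 16 parts, so with N = 1321 the expected counts are:
  axial-flowered inflated-pod: 1321 × 9/16 = 743.0625
  axial-flowered constricted-pod: 1321 × 3/16 = 247.6875
  terminal-flowered inflated-pod: 1321 × 3/16 = 247.6875
  terminal-flowered constricted-pod: 1321 × 1/16 = 82.5625
χ² = Σ (O − E)² / E
  axial-flowered inflated-pod: (749 − 743.0625)² / 743.0625 = 0.0474
  axial-flowered constricted-pod: (248 − 247.6875)² / 247.6875 = 0.0004
  terminal-flowered inflated-pod: (246 − 247.6875)² / 247.6875 = 0.0115
  terminal-flowered constricted-pod: (78 − 82.5625)² / 82.5625 = 0.2521
χ² = 0.0474 + 0.0004 + 0.0115 + 0.2521 = 0.3114 ≈ 0.311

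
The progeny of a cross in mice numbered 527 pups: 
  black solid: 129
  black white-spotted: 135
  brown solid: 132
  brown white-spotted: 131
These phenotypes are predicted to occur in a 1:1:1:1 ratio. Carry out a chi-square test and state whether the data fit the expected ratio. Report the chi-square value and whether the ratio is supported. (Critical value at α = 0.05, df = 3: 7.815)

0.142; consistent

Expected counts for N = 527 under a 1:1:1:1 ratio (total parts = 4):
  black solid: 527 × 1/4 = 131.75
  black white-spotted: 527 × 1/4 = 131.75
  brown solid: 527 × 1/4 = 131.75
  brown white-spotted: 527 × 1/4 = 131.75
χ² = Σ (O − E)² / E
  black solid: (129 − 131.75)² / 131.75 = 0.0574
  black white-spotted: (135 − 131.75)² / 131.75 = 0.0802
  brown solid: (132 − 131.75)² / 131.75 = 0.0005
  brown white-spotted: (131 − 131.75)² / 131.75 = 0.0043
χ² = 0.0574 + 0.0802 + 0.0005 + 0.0043 = 0.1424 ≈ 0.142
Degrees of freedom = 4 − 1 = 3; critical value at α = 0.05 is 7.815.
Since 0.142 < 7.815, we fail to reject the null hypothesis — the data are consistent with the 1:1:1:1 ratio.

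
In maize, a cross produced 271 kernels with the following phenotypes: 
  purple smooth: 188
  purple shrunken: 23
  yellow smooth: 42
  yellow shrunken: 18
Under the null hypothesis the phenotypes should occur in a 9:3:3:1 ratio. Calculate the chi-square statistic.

25.115

Total ratio parts = 16. Expected numbers out of 271:
  purple smooth: 271 × 9/16 = 152.4375
  purple shrunken: 271 × 3/16 = 50.8125
  yellow smooth: 271 × 3/16 = 50.8125
  yellow shrunken: 271 × 1/16 = 16.9375
χ² = Σ (O − E)² / E
  purple smooth: (188 − 152.4375)² / 152.4375 = 8.2965
  purple shrunken: (23 − 50.8125)² / 50.8125 = 15.2233
  yellow smooth: (42 − 50.8125)² / 50.8125 = 1.5284
  yellow shrunken: (18 − 16.9375)² / 16.9375 = 0.0667
χ² = 8.2965 + 15.2233 + 1.5284 + 0.0667 = 25.1149 ≈ 25.115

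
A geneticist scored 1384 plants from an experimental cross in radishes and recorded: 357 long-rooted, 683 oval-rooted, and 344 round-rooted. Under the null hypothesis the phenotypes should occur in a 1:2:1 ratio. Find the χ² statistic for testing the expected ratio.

Under the 1:2:1 hypothesis (Σ ratio = 4, N = 1384):
  long-rooted: 1384 × 1/4 = 346
  oval-rooted: 1384 × 2/4 = 692
  round-rooted: 1384 × 1/4 = 346
χ² = Σ (O − E)² / E
  long-rooted: (357 − 346)² / 346 = 0.3497
  oval-rooted: (683 − 692)² / 692 = 0.1171
  round-rooted: (344 − 346)² / 346 = 0.0116
χ² = 0.3497 + 0.1171 + 0.0116 = 0.4784 ≈ 0.478

0.478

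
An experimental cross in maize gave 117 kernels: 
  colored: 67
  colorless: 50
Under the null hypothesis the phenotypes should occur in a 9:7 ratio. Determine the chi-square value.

0.049

Total ratio parts = 16. Expected numbers out of 117:
  colored: 117 × 9/16 = 65.8125
  colorless: 117 × 7/16 = 51.1875
χ² = Σ (O − E)² / E
  colored: (67 − 65.8125)² / 65.8125 = 0.0214
  colorless: (50 − 51.1875)² / 51.1875 = 0.0275
χ² = 0.0214 + 0.0275 = 0.0489 ≈ 0.049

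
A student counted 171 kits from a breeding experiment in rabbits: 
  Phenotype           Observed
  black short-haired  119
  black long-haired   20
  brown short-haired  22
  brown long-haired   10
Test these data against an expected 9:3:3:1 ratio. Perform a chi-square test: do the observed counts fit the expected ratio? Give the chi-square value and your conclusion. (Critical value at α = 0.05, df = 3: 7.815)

The 9:3:3:1 ratio has 16 parts, so with N = 171 the expected counts are:
  black short-haired: 171 × 9/16 = 96.1875
  black long-haired: 171 × 3/16 = 32.0625
  brown short-haired: 171 × 3/16 = 32.0625
  brown long-haired: 171 × 1/16 = 10.6875
χ² = Σ (O − E)² / E
  black short-haired: (119 − 96.1875)² / 96.1875 = 5.4104
  black long-haired: (20 − 32.0625)² / 32.0625 = 4.5381
  brown short-haired: (22 − 32.0625)² / 32.0625 = 3.1580
  brown long-haired: (10 − 10.6875)² / 10.6875 = 0.0442
χ² = 5.4104 + 4.5381 + 3.1580 + 0.0442 = 13.1507 ≈ 13.151
Degrees of freedom = 4 − 1 = 3; critical value at α = 0.05 is 7.815.
Since 13.151 > 7.815, we reject the null hypothesis — the data do not fit the 9:3:3:1 ratio.

13.151; not consistent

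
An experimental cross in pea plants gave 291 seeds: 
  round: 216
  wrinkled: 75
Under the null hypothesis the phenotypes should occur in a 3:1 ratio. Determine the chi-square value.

0.093

Expected counts for N = 291 under a 3:1 ratio (total parts = 4):
  round: 291 × 3/4 = 218.25
  wrinkled: 291 × 1/4 = 72.75
χ² = Σ (O − E)² / E
  round: (216 − 218.25)² / 218.25 = 0.0232
  wrinkled: (75 − 72.75)² / 72.75 = 0.0696
χ² = 0.0232 + 0.0696 = 0.0928 ≈ 0.093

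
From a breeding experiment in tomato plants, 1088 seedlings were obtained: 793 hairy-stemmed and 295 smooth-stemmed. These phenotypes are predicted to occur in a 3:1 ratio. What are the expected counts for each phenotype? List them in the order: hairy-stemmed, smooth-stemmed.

816, 272

Expected counts for N = 1088 under a 3:1 ratio (total parts = 4):
  hairy-stemmed: 1088 × 3/4 = 816
  smooth-stemmed: 1088 × 1/4 = 272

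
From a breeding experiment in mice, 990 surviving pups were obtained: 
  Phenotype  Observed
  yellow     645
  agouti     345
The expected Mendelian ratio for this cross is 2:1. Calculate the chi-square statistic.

Total ratio parts = 3. Expected numbers out of 990:
  yellow: 990 × 2/3 = 660
  agouti: 990 × 1/3 = 330
χ² = Σ (O − E)² / E
  yellow: (645 − 660)² / 660 = 0.3409
  agouti: (345 − 330)² / 330 = 0.6818
χ² = 0.3409 + 0.6818 = 1.0227 ≈ 1.023

1.023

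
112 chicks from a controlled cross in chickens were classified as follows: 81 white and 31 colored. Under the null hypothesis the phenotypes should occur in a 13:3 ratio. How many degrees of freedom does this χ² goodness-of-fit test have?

A goodness-of-fit test with 2 phenotype classes has df = 2 − 1 = 1.

1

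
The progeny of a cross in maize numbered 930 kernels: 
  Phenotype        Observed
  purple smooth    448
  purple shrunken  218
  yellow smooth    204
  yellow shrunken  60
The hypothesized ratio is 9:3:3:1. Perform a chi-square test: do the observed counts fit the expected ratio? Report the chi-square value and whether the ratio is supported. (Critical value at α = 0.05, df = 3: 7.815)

Total ratio parts = 16. Expected numbers out of 930:
  purple smooth: 930 × 9/16 = 523.125
  purple shrunken: 930 × 3/16 = 174.375
  yellow smooth: 930 × 3/16 = 174.375
  yellow shrunken: 930 × 1/16 = 58.125
χ² = Σ (O − E)² / E
  purple smooth: (448 − 523.125)² / 523.125 = 10.7886
  purple shrunken: (218 − 174.375)² / 174.375 = 10.9141
  yellow smooth: (204 − 174.375)² / 174.375 = 5.0331
  yellow shrunken: (60 − 58.125)² / 58.125 = 0.0605
χ² = 10.7886 + 10.9141 + 5.0331 + 0.0605 = 26.7963 ≈ 26.796
Degrees of freedom = 4 − 1 = 3; critical value at α = 0.05 is 7.815.
Since 26.796 > 7.815, we reject the null hypothesis — the data do not fit the 9:3:3:1 ratio.

26.796; not consistent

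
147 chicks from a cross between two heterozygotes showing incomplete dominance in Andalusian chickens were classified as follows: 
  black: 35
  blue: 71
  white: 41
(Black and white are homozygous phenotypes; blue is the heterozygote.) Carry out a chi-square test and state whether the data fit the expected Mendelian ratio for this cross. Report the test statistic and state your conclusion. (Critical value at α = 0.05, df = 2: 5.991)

0.660; consistent

With incomplete dominance, a heterozygote × heterozygote cross gives a 1:2:1 phenotypic ratio.
The 1:2:1 ratio has 4 parts, so with N = 147 the expected counts are:
  black: 147 × 1/4 = 36.75
  blue: 147 × 2/4 = 73.5
  white: 147 × 1/4 = 36.75
χ² = Σ (O − E)² / E
  black: (35 − 36.75)² / 36.75 = 0.0833
  blue: (71 − 73.5)² / 73.5 = 0.0850
  white: (41 − 36.75)² / 36.75 = 0.4915
χ² = 0.0833 + 0.0850 + 0.4915 = 0.6598 ≈ 0.660
Degrees of freedom = 3 − 1 = 2; critical value at α = 0.05 is 5.991.
Since 0.660 < 5.991, we fail to reject the null hypothesis — the data are consistent with the 1:2:1 ratio.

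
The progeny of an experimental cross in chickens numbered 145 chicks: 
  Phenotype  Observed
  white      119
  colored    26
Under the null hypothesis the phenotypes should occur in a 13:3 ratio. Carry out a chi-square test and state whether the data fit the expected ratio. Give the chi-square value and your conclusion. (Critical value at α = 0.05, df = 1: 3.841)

The 13:3 ratio has 16 parts, so with N = 145 the expected counts are:
  white: 145 × 13/16 = 117.8125
  colored: 145 × 3/16 = 27.1875
χ² = Σ (O − E)² / E
  white: (119 − 117.8125)² / 117.8125 = 0.0120
  colored: (26 − 27.1875)² / 27.1875 = 0.0519
χ² = 0.0120 + 0.0519 = 0.0639 ≈ 0.064
Degrees of freedom = 2 − 1 = 1; critical value at α = 0.05 is 3.841.
Since 0.064 < 3.841, we fail to reject the null hypothesis — the data are consistent with the 13:3 ratio.

0.064; consistent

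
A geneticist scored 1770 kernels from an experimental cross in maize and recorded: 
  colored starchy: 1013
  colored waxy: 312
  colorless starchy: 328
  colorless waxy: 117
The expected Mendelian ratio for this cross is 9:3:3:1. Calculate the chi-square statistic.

Total ratio parts = 16. Expected numbers out of 1770:
  colored starchy: 1770 × 9/16 = 995.625
  colored waxy: 1770 × 3/16 = 331.875
  colorless starchy: 1770 × 3/16 = 331.875
  colorless waxy: 1770 × 1/16 = 110.625
χ² = Σ (O − E)² / E
  colored starchy: (1013 − 995.625)² / 995.625 = 0.3032
  colored waxy: (312 − 331.875)² / 331.875 = 1.1903
  colorless starchy: (328 − 331.875)² / 331.875 = 0.0452
  colorless waxy: (117 − 110.625)² / 110.625 = 0.3674
χ² = 0.3032 + 1.1903 + 0.0452 + 0.3674 = 1.9061 ≈ 1.906

1.906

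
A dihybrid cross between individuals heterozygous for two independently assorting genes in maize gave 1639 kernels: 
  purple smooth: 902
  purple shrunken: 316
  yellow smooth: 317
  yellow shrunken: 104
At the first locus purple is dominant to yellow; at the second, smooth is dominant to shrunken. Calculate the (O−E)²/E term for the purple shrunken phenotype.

0.246

A dihybrid F₂ with independent assortment and complete dominance at both loci gives a 9:3:3:1 phenotypic ratio.
Under the 9:3:3:1 hypothesis (Σ ratio = 16, N = 1639):
  purple smooth: 1639 × 9/16 = 921.9375
  purple shrunken: 1639 × 3/16 = 307.3125
  yellow smooth: 1639 × 3/16 = 307.3125
  yellow shrunken: 1639 × 1/16 = 102.4375
Contribution of purple shrunken: (316 − 307.3125)² / 307.3125 = 0.2456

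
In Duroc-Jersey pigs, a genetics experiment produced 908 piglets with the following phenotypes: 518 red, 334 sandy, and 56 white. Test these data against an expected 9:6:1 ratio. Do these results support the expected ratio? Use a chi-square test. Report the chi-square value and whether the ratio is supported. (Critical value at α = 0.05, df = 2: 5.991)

Under the 9:6:1 hypothesis (Σ ratio = 16, N = 908):
  red: 908 × 9/16 = 510.75
  sandy: 908 × 6/16 = 340.5
  white: 908 × 1/16 = 56.75
χ² = Σ (O − E)² / E
  red: (518 − 510.75)² / 510.75 = 0.1029
  sandy: (334 − 340.5)² / 340.5 = 0.1241
  white: (56 − 56.75)² / 56.75 = 0.0099
χ² = 0.1029 + 0.1241 + 0.0099 = 0.2369 ≈ 0.237
Degrees of freedom = 3 − 1 = 2; critical value at α = 0.05 is 5.991.
Since 0.237 < 5.991, we fail to reject the null hypothesis — the data are consistent with the 9:6:1 ratio.

0.237; consistent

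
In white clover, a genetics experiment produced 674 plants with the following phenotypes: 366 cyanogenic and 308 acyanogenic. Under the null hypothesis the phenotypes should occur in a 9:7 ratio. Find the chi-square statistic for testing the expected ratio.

The 9:7 ratio has 16 parts, so with N = 674 the expected counts are:
  cyanogenic: 674 × 9/16 = 379.125
  acyanogenic: 674 × 7/16 = 294.875
χ² = Σ (O − E)² / E
  cyanogenic: (366 − 379.125)² / 379.125 = 0.4544
  acyanogenic: (308 − 294.875)² / 294.875 = 0.5842
χ² = 0.4544 + 0.5842 = 1.0386 ≈ 1.039

1.039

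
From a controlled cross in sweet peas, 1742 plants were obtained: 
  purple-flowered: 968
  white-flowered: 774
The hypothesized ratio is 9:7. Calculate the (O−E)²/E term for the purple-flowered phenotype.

0.144

Under the 9:7 hypothesis (Σ ratio = 16, N = 1742):
  purple-flowered: 1742 × 9/16 = 979.875
  white-flowered: 1742 × 7/16 = 762.125
Contribution of purple-flowered: (968 − 979.875)² / 979.875 = 0.1439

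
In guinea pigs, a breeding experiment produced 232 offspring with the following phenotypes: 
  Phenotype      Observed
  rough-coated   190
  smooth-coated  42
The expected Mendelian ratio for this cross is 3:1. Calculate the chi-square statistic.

5.885

The 3:1 ratio has 4 parts, so with N = 232 the expected counts are:
  rough-coated: 232 × 3/4 = 174
  smooth-coated: 232 × 1/4 = 58
χ² = Σ (O − E)² / E
  rough-coated: (190 − 174)² / 174 = 1.4713
  smooth-coated: (42 − 58)² / 58 = 4.4138
χ² = 1.4713 + 4.4138 = 5.8851 ≈ 5.885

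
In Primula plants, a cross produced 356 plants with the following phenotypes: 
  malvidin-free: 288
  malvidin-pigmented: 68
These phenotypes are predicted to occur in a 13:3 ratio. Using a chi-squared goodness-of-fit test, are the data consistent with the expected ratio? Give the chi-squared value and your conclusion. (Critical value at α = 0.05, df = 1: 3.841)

0.029; consistent

The 13:3 ratio has 16 parts, so with N = 356 the expected counts are:
  malvidin-free: 356 × 13/16 = 289.25
  malvidin-pigmented: 356 × 3/16 = 66.75
χ² = Σ (O − E)² / E
  malvidin-free: (288 − 289.25)² / 289.25 = 0.0054
  malvidin-pigmented: (68 − 66.75)² / 66.75 = 0.0234
χ² = 0.0054 + 0.0234 = 0.0288 ≈ 0.029
Degrees of freedom = 2 − 1 = 1; critical value at α = 0.05 is 3.841.
Since 0.029 < 3.841, we fail to reject the null hypothesis — the data are consistent with the 13:3 ratio.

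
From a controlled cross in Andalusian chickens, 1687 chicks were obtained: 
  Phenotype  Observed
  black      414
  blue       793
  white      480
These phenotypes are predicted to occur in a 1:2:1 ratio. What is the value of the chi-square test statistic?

11.211

Total ratio parts = 4. Expected numbers out of 1687:
  black: 1687 × 1/4 = 421.75
  blue: 1687 × 2/4 = 843.5
  white: 1687 × 1/4 = 421.75
χ² = Σ (O − E)² / E
  black: (414 − 421.75)² / 421.75 = 0.1424
  blue: (793 − 843.5)² / 843.5 = 3.0234
  white: (480 − 421.75)² / 421.75 = 8.0452
χ² = 0.1424 + 3.0234 + 8.0452 = 11.211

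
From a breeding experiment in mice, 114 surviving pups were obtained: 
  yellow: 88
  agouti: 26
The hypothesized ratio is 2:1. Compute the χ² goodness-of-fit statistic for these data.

5.684

Under the 2:1 hypothesis (Σ ratio = 3, N = 114):
  yellow: 114 × 2/3 = 76
  agouti: 114 × 1/3 = 38
χ² = Σ (O − E)² / E
  yellow: (88 − 76)² / 76 = 1.8947
  agouti: (26 − 38)² / 38 = 3.7895
χ² = 1.8947 + 3.7895 = 5.6842 ≈ 5.684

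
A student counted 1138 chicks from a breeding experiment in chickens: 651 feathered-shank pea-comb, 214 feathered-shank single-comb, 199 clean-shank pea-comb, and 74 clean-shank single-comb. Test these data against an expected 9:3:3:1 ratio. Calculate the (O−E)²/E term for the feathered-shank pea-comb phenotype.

0.185

Under the 9:3:3:1 hypothesis (Σ ratio = 16, N = 1138):
  feathered-shank pea-comb: 1138 × 9/16 = 640.125
  feathered-shank single-comb: 1138 × 3/16 = 213.375
  clean-shank pea-comb: 1138 × 3/16 = 213.375
  clean-shank single-comb: 1138 × 1/16 = 71.125
Contribution of feathered-shank pea-comb: (651 − 640.125)² / 640.125 = 0.1848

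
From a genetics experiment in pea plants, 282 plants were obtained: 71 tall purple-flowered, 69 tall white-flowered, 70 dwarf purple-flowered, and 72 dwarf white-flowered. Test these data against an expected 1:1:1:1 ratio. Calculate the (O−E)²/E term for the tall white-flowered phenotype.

0.032

Under the 1:1:1:1 hypothesis (Σ ratio = 4, N = 282):
  tall purple-flowered: 282 × 1/4 = 70.5
  tall white-flowered: 282 × 1/4 = 70.5
  dwarf purple-flowered: 282 × 1/4 = 70.5
  dwarf white-flowered: 282 × 1/4 = 70.5
Contribution of tall white-flowered: (69 − 70.5)² / 70.5 = 0.0319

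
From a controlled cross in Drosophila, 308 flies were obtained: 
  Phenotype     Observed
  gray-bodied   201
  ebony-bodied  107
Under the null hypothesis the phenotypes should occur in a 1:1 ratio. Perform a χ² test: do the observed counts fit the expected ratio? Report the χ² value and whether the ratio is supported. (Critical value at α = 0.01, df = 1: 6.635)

Under the 1:1 hypothesis (Σ ratio = 2, N = 308):
  gray-bodied: 308 × 1/2 = 154
  ebony-bodied: 308 × 1/2 = 154
χ² = Σ (O − E)² / E
  gray-bodied: (201 − 154)² / 154 = 14.3442
  ebony-bodied: (107 − 154)² / 154 = 14.3442
χ² = 14.3442 + 14.3442 = 28.6884 ≈ 28.688
Degrees of freedom = 2 − 1 = 1; critical value at α = 0.01 is 6.635.
Since 28.688 > 6.635, we reject the null hypothesis — the data do not fit the 1:1 ratio.

28.688; not consistent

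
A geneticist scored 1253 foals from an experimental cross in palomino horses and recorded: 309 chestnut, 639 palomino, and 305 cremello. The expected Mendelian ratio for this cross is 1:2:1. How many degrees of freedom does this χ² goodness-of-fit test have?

2

A goodness-of-fit test with 3 phenotype classes has df = 3 − 1 = 2.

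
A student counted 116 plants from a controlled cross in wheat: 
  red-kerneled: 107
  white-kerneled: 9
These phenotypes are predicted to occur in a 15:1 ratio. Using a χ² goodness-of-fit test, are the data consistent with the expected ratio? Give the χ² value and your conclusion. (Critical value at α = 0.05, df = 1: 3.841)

Under the 15:1 hypothesis (Σ ratio = 16, N = 116):
  red-kerneled: 116 × 15/16 = 108.75
  white-kerneled: 116 × 1/16 = 7.25
χ² = Σ (O − E)² / E
  red-kerneled: (107 − 108.75)² / 108.75 = 0.0282
  white-kerneled: (9 − 7.25)² / 7.25 = 0.4224
χ² = 0.0282 + 0.4224 = 0.4506 ≈ 0.451
Degrees of freedom = 2 − 1 = 1; critical value at α = 0.05 is 3.841.
Since 0.451 < 3.841, we fail to reject the null hypothesis — the data are consistent with the 15:1 ratio.

0.451; consistent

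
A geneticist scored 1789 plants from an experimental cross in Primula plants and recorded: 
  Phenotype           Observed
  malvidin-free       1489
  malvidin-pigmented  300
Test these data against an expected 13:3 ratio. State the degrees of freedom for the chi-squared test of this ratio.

A goodness-of-fit test with 2 phenotype classes has df = 2 − 1 = 1.

1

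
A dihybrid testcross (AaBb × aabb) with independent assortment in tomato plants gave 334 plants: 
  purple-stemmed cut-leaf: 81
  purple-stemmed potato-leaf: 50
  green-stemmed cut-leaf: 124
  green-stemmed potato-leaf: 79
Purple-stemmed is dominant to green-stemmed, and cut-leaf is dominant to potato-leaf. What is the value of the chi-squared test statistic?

33.401

A dihybrid testcross with independent assortment gives a 1:1:1:1 ratio.
Under the 1:1:1:1 hypothesis (Σ ratio = 4, N = 334):
  purple-stemmed cut-leaf: 334 × 1/4 = 83.5
  purple-stemmed potato-leaf: 334 × 1/4 = 83.5
  green-stemmed cut-leaf: 334 × 1/4 = 83.5
  green-stemmed potato-leaf: 334 × 1/4 = 83.5
χ² = Σ (O − E)² / E
  purple-stemmed cut-leaf: (81 − 83.5)² / 83.5 = 0.0749
  purple-stemmed potato-leaf: (50 − 83.5)² / 83.5 = 13.4401
  green-stemmed cut-leaf: (124 − 83.5)² / 83.5 = 19.6437
  green-stemmed potato-leaf: (79 − 83.5)² / 83.5 = 0.2425
χ² = 0.0749 + 13.4401 + 19.6437 + 0.2425 = 33.4012 ≈ 33.401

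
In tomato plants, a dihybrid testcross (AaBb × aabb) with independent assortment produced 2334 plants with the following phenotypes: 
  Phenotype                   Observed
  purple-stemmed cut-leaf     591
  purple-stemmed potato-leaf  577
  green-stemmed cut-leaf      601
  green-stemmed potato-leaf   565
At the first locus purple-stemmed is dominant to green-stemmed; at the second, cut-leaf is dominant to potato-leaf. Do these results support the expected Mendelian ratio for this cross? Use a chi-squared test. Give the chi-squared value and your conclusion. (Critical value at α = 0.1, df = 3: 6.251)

A dihybrid testcross with independent assortment gives a 1:1:1:1 ratio.
The 1:1:1:1 ratio has 4 parts, so with N = 2334 the expected counts are:
  purple-stemmed cut-leaf: 2334 × 1/4 = 583.5
  purple-stemmed potato-leaf: 2334 × 1/4 = 583.5
  green-stemmed cut-leaf: 2334 × 1/4 = 583.5
  green-stemmed potato-leaf: 2334 × 1/4 = 583.5
χ² = Σ (O − E)² / E
  purple-stemmed cut-leaf: (591 − 583.5)² / 583.5 = 0.0964
  purple-stemmed potato-leaf: (577 − 583.5)² / 583.5 = 0.0724
  green-stemmed cut-leaf: (601 − 583.5)² / 583.5 = 0.5249
  green-stemmed potato-leaf: (565 − 583.5)² / 583.5 = 0.5865
χ² = 0.0964 + 0.0724 + 0.5249 + 0.5865 = 1.2802 ≈ 1.280
Degrees of freedom = 4 − 1 = 3; critical value at α = 0.1 is 6.251.
Since 1.280 < 6.251, we fail to reject the null hypothesis — the data are consistent with the 1:1:1:1 ratio.

1.280; consistent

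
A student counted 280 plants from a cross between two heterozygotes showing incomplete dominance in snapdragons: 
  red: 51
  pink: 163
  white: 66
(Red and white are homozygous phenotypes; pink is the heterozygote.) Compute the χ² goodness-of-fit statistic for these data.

With incomplete dominance, a heterozygote × heterozygote cross gives a 1:2:1 phenotypic ratio.
Under the 1:2:1 hypothesis (Σ ratio = 4, N = 280):
  red: 280 × 1/4 = 70
  pink: 280 × 2/4 = 140
  white: 280 × 1/4 = 70
χ² = Σ (O − E)² / E
  red: (51 − 70)² / 70 = 5.1571
  pink: (163 − 140)² / 140 = 3.7786
  white: (66 − 70)² / 70 = 0.2286
χ² = 5.1571 + 3.7786 + 0.2286 = 9.1643 ≈ 9.164

9.164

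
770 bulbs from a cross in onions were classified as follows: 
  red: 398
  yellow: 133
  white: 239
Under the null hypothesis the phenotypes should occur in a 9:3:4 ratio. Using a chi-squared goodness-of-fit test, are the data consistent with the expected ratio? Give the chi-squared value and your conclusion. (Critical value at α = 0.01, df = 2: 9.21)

Total ratio parts = 16. Expected numbers out of 770:
  red: 770 × 9/16 = 433.125
  yellow: 770 × 3/16 = 144.375
  white: 770 × 4/16 = 192.5
χ² = Σ (O − E)² / E
  red: (398 − 433.125)² / 433.125 = 2.8485
  yellow: (133 − 144.375)² / 144.375 = 0.8962
  white: (239 − 192.5)² / 192.5 = 11.2325
χ² = 2.8485 + 0.8962 + 11.2325 = 14.9772 ≈ 14.977
Degrees of freedom = 3 − 1 = 2; critical value at α = 0.01 is 9.21.
Since 14.977 > 9.21, we reject the null hypothesis — the data do not fit the 9:3:4 ratio.

14.977; not consistent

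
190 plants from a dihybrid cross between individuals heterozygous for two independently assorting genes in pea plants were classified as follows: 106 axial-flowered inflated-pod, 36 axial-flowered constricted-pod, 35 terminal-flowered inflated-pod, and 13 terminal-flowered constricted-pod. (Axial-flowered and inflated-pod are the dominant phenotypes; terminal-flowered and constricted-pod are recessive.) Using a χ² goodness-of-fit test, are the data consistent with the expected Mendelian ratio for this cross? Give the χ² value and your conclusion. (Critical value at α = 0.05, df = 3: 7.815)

0.129; consistent

A dihybrid F₂ with independent assortment and complete dominance at both loci gives a 9:3:3:1 phenotypic ratio.
Expected counts for N = 190 under a 9:3:3:1 ratio (total parts = 16):
  axial-flowered inflated-pod: 190 × 9/16 = 106.875
  axial-flowered constricted-pod: 190 × 3/16 = 35.625
  terminal-flowered inflated-pod: 190 × 3/16 = 35.625
  terminal-flowered constricted-pod: 190 × 1/16 = 11.875
χ² = Σ (O − E)² / E
  axial-flowered inflated-pod: (106 − 106.875)² / 106.875 = 0.0072
  axial-flowered constricted-pod: (36 − 35.625)² / 35.625 = 0.0039
  terminal-flowered inflated-pod: (35 − 35.625)² / 35.625 = 0.0110
  terminal-flowered constricted-pod: (13 − 11.875)² / 11.875 = 0.1066
χ² = 0.0072 + 0.0039 + 0.0110 + 0.1066 = 0.1287 ≈ 0.129
Degrees of freedom = 4 − 1 = 3; critical value at α = 0.05 is 7.815.
Since 0.129 < 7.815, we fail to reject the null hypothesis — the data are consistent with the 9:3:3:1 ratio.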